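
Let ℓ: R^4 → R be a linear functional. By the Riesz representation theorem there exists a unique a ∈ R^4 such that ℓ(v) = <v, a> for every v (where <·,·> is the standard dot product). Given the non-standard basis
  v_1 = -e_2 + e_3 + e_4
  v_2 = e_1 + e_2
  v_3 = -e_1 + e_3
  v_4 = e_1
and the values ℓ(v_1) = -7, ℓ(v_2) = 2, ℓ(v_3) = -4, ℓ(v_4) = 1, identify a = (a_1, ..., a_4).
a = (1, 1, -3, -3)

Write a = (a_1, ..., a_4) in the standard basis. For each basis vector v_i, ℓ(v_i) = <v_i, a> is a linear equation in the a_j's. Collect the n equations into a matrix system V a = ℓ, where row i of V is v_i (expressed in the standard basis). Since V is invertible (lower-triangular with 1s on the diagonal, up to permutation), solve by back-substitution:
  V =
[[0, -1, 1, 1],
 [1, 1, 0, 0],
 [-1, 0, 1, 0],
 [1, 0, 0, 0]]
  V a = (-7, 2, -4, 1)
Solving gives a = (1, 1, -3, -3).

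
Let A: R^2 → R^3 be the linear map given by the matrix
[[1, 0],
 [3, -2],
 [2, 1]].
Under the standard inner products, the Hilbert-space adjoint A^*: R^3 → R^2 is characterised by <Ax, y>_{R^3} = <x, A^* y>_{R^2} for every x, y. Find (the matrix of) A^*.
A^* = A^T =
[[1, 3, 2],
 [0, -2, 1]]

For real matrices with standard dot products, the defining identity <Ax, y> = <x, A^* y> gives (Ax)^T y = x^T (A^*) y, i.e. x^T A^T y = x^T (A^*) y. Since this holds for all x, y, we must have A^* = A^T. Therefore
A^* =
[[1, 3, 2],
 [0, -2, 1]].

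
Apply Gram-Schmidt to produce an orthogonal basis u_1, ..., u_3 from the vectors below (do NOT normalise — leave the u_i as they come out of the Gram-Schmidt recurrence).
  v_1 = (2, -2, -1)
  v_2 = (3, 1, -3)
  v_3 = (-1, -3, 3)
Orthogonal basis:
  u_1 = (2, -2, -1)
  u_2 = (13/9, 23/9, -20/9)
  u_3 = (28/61, 12/61, 32/61)

Apply the Gram-Schmidt recurrence
  u_1 = v_1
  u_i = v_i − Σ_{j<i} ((v_i · u_j) / (u_j · u_j)) · u_j.

Step by step this gives:
  u_1 = (2, -2, -1)
  u_2 = (13/9, 23/9, -20/9)
  u_3 = (28/61, 12/61, 32/61)

Orthogonality check:
  u_2 · u_1 = 0 (should be 0)
  u_3 · u_1 = 0 (should be 0)
  u_3 · u_2 = 0 (should be 0)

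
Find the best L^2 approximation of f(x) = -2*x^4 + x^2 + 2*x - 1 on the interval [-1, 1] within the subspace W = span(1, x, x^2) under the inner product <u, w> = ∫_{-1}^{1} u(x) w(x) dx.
g(x) = -5*x^2/7 + 2*x - 29/35

The best approximation g ∈ W is the orthogonal projection of f onto W. Writing g = a_0 + a_1 x + a_2 x^2, the coefficients solve the normal equations G · a = b where
  G_{ij} = <φ_i, φ_j> and b_i = <f, φ_i>, with φ_0 = 1, φ_1 = x, φ_2 = x^2.
G =
  [2, 0, 2/3]
  [0, 2/3, 0]
  [2/3, 0, 2/5],
b = (-32/15, 4/3, -88/105).
Solving gives a_0 = -29/35, a_1 = 2, a_2 = -5/7, so
  g(x) = -5*x^2/7 + 2*x - 29/35.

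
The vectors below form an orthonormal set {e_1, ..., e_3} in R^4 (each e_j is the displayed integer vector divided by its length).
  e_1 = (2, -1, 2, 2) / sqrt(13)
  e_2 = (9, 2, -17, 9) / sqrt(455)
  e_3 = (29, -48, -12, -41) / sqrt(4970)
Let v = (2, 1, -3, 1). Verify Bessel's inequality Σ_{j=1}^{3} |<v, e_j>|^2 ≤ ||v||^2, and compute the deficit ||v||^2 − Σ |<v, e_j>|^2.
Σ |<v, e_j>|^2 = 2009/142; ||v||^2 = 15; deficit = 121/142

Write each e_j = u_j / sqrt(<u_j, u_j>) where u_j is the displayed integer vector. Then <v, e_j> = <v, u_j> / sqrt(<u_j, u_j>), so |<v, e_j>|^2 = <v, u_j>^2 / <u_j, u_j>.
Coefficients: <v, e_1> = -1/sqrt(13), <v, e_2> = 80/sqrt(455), <v, e_3> = 5/sqrt(4970).
Square and sum: Σ |<v, e_j>|^2 = 2009/142.
Compute ||v||^2 = v·v = 15.
Deficit = 15 − 2009/142 = 121/142 ≥ 0, confirming Bessel's inequality. (The deficit equals ||v − Σ <v,e_j> e_j||^2, the squared distance from v to span{e_j}.)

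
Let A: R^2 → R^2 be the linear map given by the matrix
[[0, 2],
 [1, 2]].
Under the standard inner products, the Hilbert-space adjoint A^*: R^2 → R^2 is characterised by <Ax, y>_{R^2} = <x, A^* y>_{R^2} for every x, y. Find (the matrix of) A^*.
A^* = A^T =
[[0, 1],
 [2, 2]]

For real matrices with standard dot products, the defining identity <Ax, y> = <x, A^* y> gives (Ax)^T y = x^T (A^*) y, i.e. x^T A^T y = x^T (A^*) y. Since this holds for all x, y, we must have A^* = A^T. Therefore
A^* =
[[0, 1],
 [2, 2]].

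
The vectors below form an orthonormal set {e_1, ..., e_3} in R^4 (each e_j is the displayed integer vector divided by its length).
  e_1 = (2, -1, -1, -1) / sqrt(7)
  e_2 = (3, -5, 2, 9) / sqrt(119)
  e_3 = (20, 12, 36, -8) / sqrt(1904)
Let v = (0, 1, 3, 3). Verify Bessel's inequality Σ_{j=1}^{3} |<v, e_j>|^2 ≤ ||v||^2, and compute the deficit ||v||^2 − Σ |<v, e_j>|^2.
Σ |<v, e_j>|^2 = 129/7; ||v||^2 = 19; deficit = 4/7

Write each e_j = u_j / sqrt(<u_j, u_j>) where u_j is the displayed integer vector. Then <v, e_j> = <v, u_j> / sqrt(<u_j, u_j>), so |<v, e_j>|^2 = <v, u_j>^2 / <u_j, u_j>.
Coefficients: <v, e_1> = -7/sqrt(7), <v, e_2> = 28/sqrt(119), <v, e_3> = 96/sqrt(1904).
Square and sum: Σ |<v, e_j>|^2 = 129/7.
Compute ||v||^2 = v·v = 19.
Deficit = 19 − 129/7 = 4/7 ≥ 0, confirming Bessel's inequality. (The deficit equals ||v − Σ <v,e_j> e_j||^2, the squared distance from v to span{e_j}.)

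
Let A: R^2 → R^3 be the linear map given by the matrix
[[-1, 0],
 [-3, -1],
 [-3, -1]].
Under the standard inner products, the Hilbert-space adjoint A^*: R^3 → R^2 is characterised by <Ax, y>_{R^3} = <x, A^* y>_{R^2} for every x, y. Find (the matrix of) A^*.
A^* = A^T =
[[-1, -3, -3],
 [0, -1, -1]]

For real matrices with standard dot products, the defining identity <Ax, y> = <x, A^* y> gives (Ax)^T y = x^T (A^*) y, i.e. x^T A^T y = x^T (A^*) y. Since this holds for all x, y, we must have A^* = A^T. Therefore
A^* =
[[-1, -3, -3],
 [0, -1, -1]].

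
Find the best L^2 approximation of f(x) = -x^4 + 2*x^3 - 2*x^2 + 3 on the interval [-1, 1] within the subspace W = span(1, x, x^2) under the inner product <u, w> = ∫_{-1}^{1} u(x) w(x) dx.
g(x) = -20*x^2/7 + 6*x/5 + 108/35

The best approximation g ∈ W is the orthogonal projection of f onto W. Writing g = a_0 + a_1 x + a_2 x^2, the coefficients solve the normal equations G · a = b where
  G_{ij} = <φ_i, φ_j> and b_i = <f, φ_i>, with φ_0 = 1, φ_1 = x, φ_2 = x^2.
G =
  [2, 0, 2/3]
  [0, 2/3, 0]
  [2/3, 0, 2/5],
b = (64/15, 4/5, 32/35).
Solving gives a_0 = 108/35, a_1 = 6/5, a_2 = -20/7, so
  g(x) = -20*x^2/7 + 6*x/5 + 108/35.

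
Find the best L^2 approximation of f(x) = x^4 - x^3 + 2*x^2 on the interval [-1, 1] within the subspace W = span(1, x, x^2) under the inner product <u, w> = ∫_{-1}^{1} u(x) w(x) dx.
g(x) = 20*x^2/7 - 3*x/5 - 3/35

The best approximation g ∈ W is the orthogonal projection of f onto W. Writing g = a_0 + a_1 x + a_2 x^2, the coefficients solve the normal equations G · a = b where
  G_{ij} = <φ_i, φ_j> and b_i = <f, φ_i>, with φ_0 = 1, φ_1 = x, φ_2 = x^2.
G =
  [2, 0, 2/3]
  [0, 2/3, 0]
  [2/3, 0, 2/5],
b = (26/15, -2/5, 38/35).
Solving gives a_0 = -3/35, a_1 = -3/5, a_2 = 20/7, so
  g(x) = 20*x^2/7 - 3*x/5 - 3/35.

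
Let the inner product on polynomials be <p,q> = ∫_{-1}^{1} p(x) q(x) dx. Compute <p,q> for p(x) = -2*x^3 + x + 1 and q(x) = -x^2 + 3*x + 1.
<p,q> = 14/15

Expand the product: p(x)·q(x) = 2*x^5 - 6*x^4 - 3*x^3 + 2*x^2 + 4*x + 1.
∫_{-1}^{1} of each monomial x^k gives [2/(k+1) if k even, 0 if k odd]. Integrating term-by-term (or equivalently evaluating the antiderivative F(x) = x^6/3 - 6*x^5/5 - 3*x^4/4 + 2*x^3/3 + 2*x^2 + x at the endpoints):
  F(1) − F(−1) = 41/20 − (67/60) = 14/15.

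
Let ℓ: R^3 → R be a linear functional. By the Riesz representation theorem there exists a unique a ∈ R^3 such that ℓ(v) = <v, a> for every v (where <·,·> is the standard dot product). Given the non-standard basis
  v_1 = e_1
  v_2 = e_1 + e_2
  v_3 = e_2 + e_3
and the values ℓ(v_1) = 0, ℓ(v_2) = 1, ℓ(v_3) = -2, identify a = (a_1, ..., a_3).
a = (0, 1, -3)

Write a = (a_1, ..., a_3) in the standard basis. For each basis vector v_i, ℓ(v_i) = <v_i, a> is a linear equation in the a_j's. Collect the n equations into a matrix system V a = ℓ, where row i of V is v_i (expressed in the standard basis). Since V is invertible (lower-triangular with 1s on the diagonal, up to permutation), solve by back-substitution:
  V =
[[1, 0, 0],
 [1, 1, 0],
 [0, 1, 1]]
  V a = (0, 1, -2)
Solving gives a = (0, 1, -3).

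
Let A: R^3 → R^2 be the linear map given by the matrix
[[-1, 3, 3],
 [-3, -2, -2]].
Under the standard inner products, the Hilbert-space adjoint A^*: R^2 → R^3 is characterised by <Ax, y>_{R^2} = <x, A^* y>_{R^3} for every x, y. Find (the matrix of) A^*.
A^* = A^T =
[[-1, -3],
 [3, -2],
 [3, -2]]

For real matrices with standard dot products, the defining identity <Ax, y> = <x, A^* y> gives (Ax)^T y = x^T (A^*) y, i.e. x^T A^T y = x^T (A^*) y. Since this holds for all x, y, we must have A^* = A^T. Therefore
A^* =
[[-1, -3],
 [3, -2],
 [3, -2]].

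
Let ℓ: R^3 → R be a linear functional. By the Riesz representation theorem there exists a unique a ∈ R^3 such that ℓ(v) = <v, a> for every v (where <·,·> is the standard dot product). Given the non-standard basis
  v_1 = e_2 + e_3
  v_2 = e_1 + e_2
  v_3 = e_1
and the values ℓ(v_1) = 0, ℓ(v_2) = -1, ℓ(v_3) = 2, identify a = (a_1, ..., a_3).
a = (2, -3, 3)

Write a = (a_1, ..., a_3) in the standard basis. For each basis vector v_i, ℓ(v_i) = <v_i, a> is a linear equation in the a_j's. Collect the n equations into a matrix system V a = ℓ, where row i of V is v_i (expressed in the standard basis). Since V is invertible (lower-triangular with 1s on the diagonal, up to permutation), solve by back-substitution:
  V =
[[0, 1, 1],
 [1, 1, 0],
 [1, 0, 0]]
  V a = (0, -1, 2)
Solving gives a = (2, -3, 3).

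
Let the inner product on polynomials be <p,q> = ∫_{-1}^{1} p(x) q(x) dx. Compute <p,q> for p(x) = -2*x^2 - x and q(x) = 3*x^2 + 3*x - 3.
<p,q> = -2/5

Expand the product: p(x)·q(x) = -6*x^4 - 9*x^3 + 3*x^2 + 3*x.
∫_{-1}^{1} of each monomial x^k gives [2/(k+1) if k even, 0 if k odd]. Integrating term-by-term (or equivalently evaluating the antiderivative F(x) = -6*x^5/5 - 9*x^4/4 + x^3 + 3*x^2/2 at the endpoints):
  F(1) − F(−1) = -19/20 − (-11/20) = -2/5.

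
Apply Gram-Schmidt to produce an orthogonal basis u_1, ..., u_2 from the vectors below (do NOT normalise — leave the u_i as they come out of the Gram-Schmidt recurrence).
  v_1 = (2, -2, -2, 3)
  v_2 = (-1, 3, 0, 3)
Orthogonal basis:
  u_1 = (2, -2, -2, 3)
  u_2 = (-23/21, 65/21, 2/21, 20/7)

Apply the Gram-Schmidt recurrence
  u_1 = v_1
  u_i = v_i − Σ_{j<i} ((v_i · u_j) / (u_j · u_j)) · u_j.

Step by step this gives:
  u_1 = (2, -2, -2, 3)
  u_2 = (-23/21, 65/21, 2/21, 20/7)

Orthogonality check:
  u_2 · u_1 = 0 (should be 0)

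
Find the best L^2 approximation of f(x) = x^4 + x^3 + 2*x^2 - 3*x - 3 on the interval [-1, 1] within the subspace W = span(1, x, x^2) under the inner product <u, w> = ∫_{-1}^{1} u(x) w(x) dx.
g(x) = 20*x^2/7 - 12*x/5 - 108/35

The best approximation g ∈ W is the orthogonal projection of f onto W. Writing g = a_0 + a_1 x + a_2 x^2, the coefficients solve the normal equations G · a = b where
  G_{ij} = <φ_i, φ_j> and b_i = <f, φ_i>, with φ_0 = 1, φ_1 = x, φ_2 = x^2.
G =
  [2, 0, 2/3]
  [0, 2/3, 0]
  [2/3, 0, 2/5],
b = (-64/15, -8/5, -32/35).
Solving gives a_0 = -108/35, a_1 = -12/5, a_2 = 20/7, so
  g(x) = 20*x^2/7 - 12*x/5 - 108/35.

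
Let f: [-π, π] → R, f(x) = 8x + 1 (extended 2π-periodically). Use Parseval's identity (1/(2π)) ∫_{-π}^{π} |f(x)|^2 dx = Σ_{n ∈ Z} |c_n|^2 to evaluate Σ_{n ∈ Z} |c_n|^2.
Σ |c_n|^2 = 64π^2/3 + 1

Expand and integrate term by term over [-π, π]:
  ∫ (8x)^2 dx = 64·(2π^3/3); ∫ 2·8·(1)·x dx = 0 (odd integrand); ∫ 1^2 dx = 1·2π.
So (1/(2π)) ∫_{-π}^{π} (8x + 1)^2 dx = 64π^2/3 + 1 = 64π^2/3 + 1.
Parseval ⇒ Σ |c_n|^2 = 64π^2/3 + 1.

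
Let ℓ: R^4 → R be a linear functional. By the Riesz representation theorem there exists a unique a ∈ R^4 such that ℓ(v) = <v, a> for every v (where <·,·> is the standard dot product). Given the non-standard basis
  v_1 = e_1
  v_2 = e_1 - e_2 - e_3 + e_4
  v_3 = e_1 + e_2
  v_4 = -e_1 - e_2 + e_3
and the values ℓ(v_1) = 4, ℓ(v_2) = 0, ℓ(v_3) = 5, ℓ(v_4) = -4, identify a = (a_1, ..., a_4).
a = (4, 1, 1, -2)

Write a = (a_1, ..., a_4) in the standard basis. For each basis vector v_i, ℓ(v_i) = <v_i, a> is a linear equation in the a_j's. Collect the n equations into a matrix system V a = ℓ, where row i of V is v_i (expressed in the standard basis). Since V is invertible (lower-triangular with 1s on the diagonal, up to permutation), solve by back-substitution:
  V =
[[1, 0, 0, 0],
 [1, -1, -1, 1],
 [1, 1, 0, 0],
 [-1, -1, 1, 0]]
  V a = (4, 0, 5, -4)
Solving gives a = (4, 1, 1, -2).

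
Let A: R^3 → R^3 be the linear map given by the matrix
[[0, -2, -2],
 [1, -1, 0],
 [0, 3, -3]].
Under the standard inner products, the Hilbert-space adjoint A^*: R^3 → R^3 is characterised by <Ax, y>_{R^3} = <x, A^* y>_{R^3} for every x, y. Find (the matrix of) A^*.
A^* = A^T =
[[0, 1, 0],
 [-2, -1, 3],
 [-2, 0, -3]]

For real matrices with standard dot products, the defining identity <Ax, y> = <x, A^* y> gives (Ax)^T y = x^T (A^*) y, i.e. x^T A^T y = x^T (A^*) y. Since this holds for all x, y, we must have A^* = A^T. Therefore
A^* =
[[0, 1, 0],
 [-2, -1, 3],
 [-2, 0, -3]].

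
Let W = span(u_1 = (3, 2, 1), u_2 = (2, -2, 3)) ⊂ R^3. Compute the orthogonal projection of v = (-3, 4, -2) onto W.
proj_W(v) = (-383/213, 628/213, -746/213)

Set up U = [u_1 | ... | u_2] ∈ R^(3×2). The projector onto W = col(U) is P = U (U^T U)^(-1) U^T.
Compute U^T U =
  [14, 5]
  [5, 17],
and U^T v = (-3, -20).
Solve U^T U · c = U^T v for the coefficients: c = (49/213, -265/213). The projection is proj_W(v) = U c.
Check: (v - proj_W(v)) · u_1 = 0  (should be 0).
Check: (v - proj_W(v)) · u_2 = 0  (should be 0).
Result: proj_W(v) = (-383/213, 628/213, -746/213).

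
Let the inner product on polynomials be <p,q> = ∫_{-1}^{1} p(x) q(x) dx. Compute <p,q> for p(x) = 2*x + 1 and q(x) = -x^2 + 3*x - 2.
<p,q> = -2/3

Expand the product: p(x)·q(x) = -2*x^3 + 5*x^2 - x - 2.
∫_{-1}^{1} of each monomial x^k gives [2/(k+1) if k even, 0 if k odd]. Integrating term-by-term (or equivalently evaluating the antiderivative F(x) = -x^4/2 + 5*x^3/3 - x^2/2 - 2*x at the endpoints):
  F(1) − F(−1) = -4/3 − (-2/3) = -2/3.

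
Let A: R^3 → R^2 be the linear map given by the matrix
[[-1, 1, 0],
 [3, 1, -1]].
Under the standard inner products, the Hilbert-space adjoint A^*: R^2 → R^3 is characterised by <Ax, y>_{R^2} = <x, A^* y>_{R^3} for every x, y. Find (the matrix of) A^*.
A^* = A^T =
[[-1, 3],
 [1, 1],
 [0, -1]]

For real matrices with standard dot products, the defining identity <Ax, y> = <x, A^* y> gives (Ax)^T y = x^T (A^*) y, i.e. x^T A^T y = x^T (A^*) y. Since this holds for all x, y, we must have A^* = A^T. Therefore
A^* =
[[-1, 3],
 [1, 1],
 [0, -1]].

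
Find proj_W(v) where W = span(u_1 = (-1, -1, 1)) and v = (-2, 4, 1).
proj_W(v) = (1/3, 1/3, -1/3)

Set up U = [u_1 | ... | u_1] ∈ R^(3×1). The projector onto W = col(U) is P = U (U^T U)^(-1) U^T.
Compute U^T U =
  [3],
and U^T v = (-1).
Solve U^T U · c = U^T v for the coefficients: c = (-1/3). The projection is proj_W(v) = U c.
Check: (v - proj_W(v)) · u_1 = 0  (should be 0).
Result: proj_W(v) = (1/3, 1/3, -1/3).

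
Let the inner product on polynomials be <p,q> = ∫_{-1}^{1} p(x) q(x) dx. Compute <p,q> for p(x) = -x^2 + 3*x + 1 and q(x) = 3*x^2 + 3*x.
<p,q> = 34/5

Expand the product: p(x)·q(x) = -3*x^4 + 6*x^3 + 12*x^2 + 3*x.
∫_{-1}^{1} of each monomial x^k gives [2/(k+1) if k even, 0 if k odd]. Integrating term-by-term (or equivalently evaluating the antiderivative F(x) = -3*x^5/5 + 3*x^4/2 + 4*x^3 + 3*x^2/2 at the endpoints):
  F(1) − F(−1) = 32/5 − (-2/5) = 34/5.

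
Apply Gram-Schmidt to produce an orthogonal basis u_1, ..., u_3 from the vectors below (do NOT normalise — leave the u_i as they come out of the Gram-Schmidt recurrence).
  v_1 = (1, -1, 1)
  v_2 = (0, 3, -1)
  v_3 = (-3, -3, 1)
Orthogonal basis:
  u_1 = (1, -1, 1)
  u_2 = (4/3, 5/3, 1/3)
  u_3 = (-6/7, 3/7, 9/7)

Apply the Gram-Schmidt recurrence
  u_1 = v_1
  u_i = v_i − Σ_{j<i} ((v_i · u_j) / (u_j · u_j)) · u_j.

Step by step this gives:
  u_1 = (1, -1, 1)
  u_2 = (4/3, 5/3, 1/3)
  u_3 = (-6/7, 3/7, 9/7)

Orthogonality check:
  u_2 · u_1 = 0 (should be 0)
  u_3 · u_1 = 0 (should be 0)
  u_3 · u_2 = 0 (should be 0)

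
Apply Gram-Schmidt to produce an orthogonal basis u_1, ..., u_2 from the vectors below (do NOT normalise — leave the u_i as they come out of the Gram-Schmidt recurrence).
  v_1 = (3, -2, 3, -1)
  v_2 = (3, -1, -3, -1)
Orthogonal basis:
  u_1 = (3, -2, 3, -1)
  u_2 = (60/23, -17/23, -78/23, -20/23)

Apply the Gram-Schmidt recurrence
  u_1 = v_1
  u_i = v_i − Σ_{j<i} ((v_i · u_j) / (u_j · u_j)) · u_j.

Step by step this gives:
  u_1 = (3, -2, 3, -1)
  u_2 = (60/23, -17/23, -78/23, -20/23)

Orthogonality check:
  u_2 · u_1 = 0 (should be 0)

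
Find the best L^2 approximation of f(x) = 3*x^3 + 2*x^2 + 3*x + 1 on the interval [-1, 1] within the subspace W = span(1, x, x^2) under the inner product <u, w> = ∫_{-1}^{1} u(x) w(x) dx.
g(x) = 2*x^2 + 24*x/5 + 1

The best approximation g ∈ W is the orthogonal projection of f onto W. Writing g = a_0 + a_1 x + a_2 x^2, the coefficients solve the normal equations G · a = b where
  G_{ij} = <φ_i, φ_j> and b_i = <f, φ_i>, with φ_0 = 1, φ_1 = x, φ_2 = x^2.
G =
  [2, 0, 2/3]
  [0, 2/3, 0]
  [2/3, 0, 2/5],
b = (10/3, 16/5, 22/15).
Solving gives a_0 = 1, a_1 = 24/5, a_2 = 2, so
  g(x) = 2*x^2 + 24*x/5 + 1.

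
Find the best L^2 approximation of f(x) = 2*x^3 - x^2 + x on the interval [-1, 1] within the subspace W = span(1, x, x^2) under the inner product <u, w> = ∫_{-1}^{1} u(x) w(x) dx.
g(x) = -x^2 + 11*x/5

The best approximation g ∈ W is the orthogonal projection of f onto W. Writing g = a_0 + a_1 x + a_2 x^2, the coefficients solve the normal equations G · a = b where
  G_{ij} = <φ_i, φ_j> and b_i = <f, φ_i>, with φ_0 = 1, φ_1 = x, φ_2 = x^2.
G =
  [2, 0, 2/3]
  [0, 2/3, 0]
  [2/3, 0, 2/5],
b = (-2/3, 22/15, -2/5).
Solving gives a_0 = 0, a_1 = 11/5, a_2 = -1, so
  g(x) = -x^2 + 11*x/5.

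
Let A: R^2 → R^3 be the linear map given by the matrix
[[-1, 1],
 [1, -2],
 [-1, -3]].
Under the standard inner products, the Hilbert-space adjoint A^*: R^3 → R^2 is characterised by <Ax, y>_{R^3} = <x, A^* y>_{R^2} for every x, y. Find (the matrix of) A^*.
A^* = A^T =
[[-1, 1, -1],
 [1, -2, -3]]

For real matrices with standard dot products, the defining identity <Ax, y> = <x, A^* y> gives (Ax)^T y = x^T (A^*) y, i.e. x^T A^T y = x^T (A^*) y. Since this holds for all x, y, we must have A^* = A^T. Therefore
A^* =
[[-1, 1, -1],
 [1, -2, -3]].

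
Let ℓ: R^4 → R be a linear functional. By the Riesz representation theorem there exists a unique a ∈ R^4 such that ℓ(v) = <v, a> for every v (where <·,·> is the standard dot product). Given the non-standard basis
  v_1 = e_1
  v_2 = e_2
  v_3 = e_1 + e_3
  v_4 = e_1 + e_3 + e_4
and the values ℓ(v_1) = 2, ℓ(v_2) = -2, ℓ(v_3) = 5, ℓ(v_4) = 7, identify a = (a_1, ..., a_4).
a = (2, -2, 3, 2)

Write a = (a_1, ..., a_4) in the standard basis. For each basis vector v_i, ℓ(v_i) = <v_i, a> is a linear equation in the a_j's. Collect the n equations into a matrix system V a = ℓ, where row i of V is v_i (expressed in the standard basis). Since V is invertible (lower-triangular with 1s on the diagonal, up to permutation), solve by back-substitution:
  V =
[[1, 0, 0, 0],
 [0, 1, 0, 0],
 [1, 0, 1, 0],
 [1, 0, 1, 1]]
  V a = (2, -2, 5, 7)
Solving gives a = (2, -2, 3, 2).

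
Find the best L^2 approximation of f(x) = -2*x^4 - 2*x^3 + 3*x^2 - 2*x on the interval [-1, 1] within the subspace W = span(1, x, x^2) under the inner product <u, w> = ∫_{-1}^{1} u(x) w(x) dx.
g(x) = 9*x^2/7 - 16*x/5 + 6/35

The best approximation g ∈ W is the orthogonal projection of f onto W. Writing g = a_0 + a_1 x + a_2 x^2, the coefficients solve the normal equations G · a = b where
  G_{ij} = <φ_i, φ_j> and b_i = <f, φ_i>, with φ_0 = 1, φ_1 = x, φ_2 = x^2.
G =
  [2, 0, 2/3]
  [0, 2/3, 0]
  [2/3, 0, 2/5],
b = (6/5, -32/15, 22/35).
Solving gives a_0 = 6/35, a_1 = -16/5, a_2 = 9/7, so
  g(x) = 9*x^2/7 - 16*x/5 + 6/35.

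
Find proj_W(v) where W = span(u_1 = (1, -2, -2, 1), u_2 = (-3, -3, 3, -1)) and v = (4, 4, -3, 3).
proj_W(v) = (127/33, 257/66, -23/6, 14/11)

Set up U = [u_1 | ... | u_2] ∈ R^(4×2). The projector onto W = col(U) is P = U (U^T U)^(-1) U^T.
Compute U^T U =
  [10, -4]
  [-4, 28],
and U^T v = (5, -36).
Solve U^T U · c = U^T v for the coefficients: c = (-1/66, -85/66). The projection is proj_W(v) = U c.
Check: (v - proj_W(v)) · u_1 = 0  (should be 0).
Check: (v - proj_W(v)) · u_2 = 0  (should be 0).
Result: proj_W(v) = (127/33, 257/66, -23/6, 14/11).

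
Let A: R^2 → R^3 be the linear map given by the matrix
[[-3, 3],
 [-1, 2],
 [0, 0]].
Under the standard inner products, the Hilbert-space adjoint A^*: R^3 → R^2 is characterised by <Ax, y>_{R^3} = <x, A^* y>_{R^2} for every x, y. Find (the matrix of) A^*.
A^* = A^T =
[[-3, -1, 0],
 [3, 2, 0]]

For real matrices with standard dot products, the defining identity <Ax, y> = <x, A^* y> gives (Ax)^T y = x^T (A^*) y, i.e. x^T A^T y = x^T (A^*) y. Since this holds for all x, y, we must have A^* = A^T. Therefore
A^* =
[[-3, -1, 0],
 [3, 2, 0]].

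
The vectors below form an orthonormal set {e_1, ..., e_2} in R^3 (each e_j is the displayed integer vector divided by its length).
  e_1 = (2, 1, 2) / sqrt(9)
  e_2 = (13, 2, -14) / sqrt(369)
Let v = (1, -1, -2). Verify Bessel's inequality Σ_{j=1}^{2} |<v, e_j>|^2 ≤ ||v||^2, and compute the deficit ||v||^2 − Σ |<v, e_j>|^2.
Σ |<v, e_j>|^2 = 210/41; ||v||^2 = 6; deficit = 36/41

Write each e_j = u_j / sqrt(<u_j, u_j>) where u_j is the displayed integer vector. Then <v, e_j> = <v, u_j> / sqrt(<u_j, u_j>), so |<v, e_j>|^2 = <v, u_j>^2 / <u_j, u_j>.
Coefficients: <v, e_1> = -3/sqrt(9), <v, e_2> = 39/sqrt(369).
Square and sum: Σ |<v, e_j>|^2 = 210/41.
Compute ||v||^2 = v·v = 6.
Deficit = 6 − 210/41 = 36/41 ≥ 0, confirming Bessel's inequality. (The deficit equals ||v − Σ <v,e_j> e_j||^2, the squared distance from v to span{e_j}.)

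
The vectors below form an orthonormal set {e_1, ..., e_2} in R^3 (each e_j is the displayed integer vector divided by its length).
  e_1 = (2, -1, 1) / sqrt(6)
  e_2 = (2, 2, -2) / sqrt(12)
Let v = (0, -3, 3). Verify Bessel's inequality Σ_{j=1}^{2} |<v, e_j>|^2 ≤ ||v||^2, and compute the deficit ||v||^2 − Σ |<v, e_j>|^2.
Σ |<v, e_j>|^2 = 18; ||v||^2 = 18; deficit = 0

Write each e_j = u_j / sqrt(<u_j, u_j>) where u_j is the displayed integer vector. Then <v, e_j> = <v, u_j> / sqrt(<u_j, u_j>), so |<v, e_j>|^2 = <v, u_j>^2 / <u_j, u_j>.
Coefficients: <v, e_1> = 6/sqrt(6), <v, e_2> = -12/sqrt(12).
Square and sum: Σ |<v, e_j>|^2 = 18.
Compute ||v||^2 = v·v = 18.
Deficit = 18 − 18 = 0 ≥ 0, confirming Bessel's inequality. (The deficit equals ||v − Σ <v,e_j> e_j||^2, the squared distance from v to span{e_j}.)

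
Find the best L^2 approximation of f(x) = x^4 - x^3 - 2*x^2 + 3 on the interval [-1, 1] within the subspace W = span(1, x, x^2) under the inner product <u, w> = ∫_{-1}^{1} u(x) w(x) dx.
g(x) = -8*x^2/7 - 3*x/5 + 102/35

The best approximation g ∈ W is the orthogonal projection of f onto W. Writing g = a_0 + a_1 x + a_2 x^2, the coefficients solve the normal equations G · a = b where
  G_{ij} = <φ_i, φ_j> and b_i = <f, φ_i>, with φ_0 = 1, φ_1 = x, φ_2 = x^2.
G =
  [2, 0, 2/3]
  [0, 2/3, 0]
  [2/3, 0, 2/5],
b = (76/15, -2/5, 52/35).
Solving gives a_0 = 102/35, a_1 = -3/5, a_2 = -8/7, so
  g(x) = -8*x^2/7 - 3*x/5 + 102/35.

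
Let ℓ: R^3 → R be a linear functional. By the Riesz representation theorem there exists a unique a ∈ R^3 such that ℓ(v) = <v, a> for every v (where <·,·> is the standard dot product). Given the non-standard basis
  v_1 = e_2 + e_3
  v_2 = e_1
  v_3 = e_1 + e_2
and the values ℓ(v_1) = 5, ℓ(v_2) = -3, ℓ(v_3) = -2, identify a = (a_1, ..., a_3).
a = (-3, 1, 4)

Write a = (a_1, ..., a_3) in the standard basis. For each basis vector v_i, ℓ(v_i) = <v_i, a> is a linear equation in the a_j's. Collect the n equations into a matrix system V a = ℓ, where row i of V is v_i (expressed in the standard basis). Since V is invertible (lower-triangular with 1s on the diagonal, up to permutation), solve by back-substitution:
  V =
[[0, 1, 1],
 [1, 0, 0],
 [1, 1, 0]]
  V a = (5, -3, -2)
Solving gives a = (-3, 1, 4).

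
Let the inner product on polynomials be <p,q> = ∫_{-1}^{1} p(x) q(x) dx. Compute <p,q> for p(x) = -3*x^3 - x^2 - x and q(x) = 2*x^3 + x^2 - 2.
<p,q> = -166/105

Expand the product: p(x)·q(x) = -6*x^6 - 5*x^5 - 3*x^4 + 5*x^3 + 2*x^2 + 2*x.
∫_{-1}^{1} of each monomial x^k gives [2/(k+1) if k even, 0 if k odd]. Integrating term-by-term (or equivalently evaluating the antiderivative F(x) = -6*x^7/7 - 5*x^6/6 - 3*x^5/5 + 5*x^4/4 + 2*x^3/3 + x^2 at the endpoints):
  F(1) − F(−1) = 263/420 − (309/140) = -166/105.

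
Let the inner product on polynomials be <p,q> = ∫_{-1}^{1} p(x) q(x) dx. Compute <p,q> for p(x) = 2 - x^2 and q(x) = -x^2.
<p,q> = -14/15

Expand the product: p(x)·q(x) = x^4 - 2*x^2.
∫_{-1}^{1} of each monomial x^k gives [2/(k+1) if k even, 0 if k odd]. Integrating term-by-term (or equivalently evaluating the antiderivative F(x) = x^5/5 - 2*x^3/3 at the endpoints):
  F(1) − F(−1) = -7/15 − (7/15) = -14/15.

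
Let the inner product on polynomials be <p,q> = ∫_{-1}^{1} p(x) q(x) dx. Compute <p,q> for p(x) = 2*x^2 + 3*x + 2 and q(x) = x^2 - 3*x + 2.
<p,q> = 34/5

Expand the product: p(x)·q(x) = 2*x^4 - 3*x^3 - 3*x^2 + 4.
∫_{-1}^{1} of each monomial x^k gives [2/(k+1) if k even, 0 if k odd]. Integrating term-by-term (or equivalently evaluating the antiderivative F(x) = 2*x^5/5 - 3*x^4/4 - x^3 + 4*x at the endpoints):
  F(1) − F(−1) = 53/20 − (-83/20) = 34/5.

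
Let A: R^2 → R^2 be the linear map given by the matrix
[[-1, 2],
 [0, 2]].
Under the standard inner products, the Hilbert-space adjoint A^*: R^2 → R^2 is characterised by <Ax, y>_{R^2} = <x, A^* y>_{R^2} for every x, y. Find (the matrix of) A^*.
A^* = A^T =
[[-1, 0],
 [2, 2]]

For real matrices with standard dot products, the defining identity <Ax, y> = <x, A^* y> gives (Ax)^T y = x^T (A^*) y, i.e. x^T A^T y = x^T (A^*) y. Since this holds for all x, y, we must have A^* = A^T. Therefore
A^* =
[[-1, 0],
 [2, 2]].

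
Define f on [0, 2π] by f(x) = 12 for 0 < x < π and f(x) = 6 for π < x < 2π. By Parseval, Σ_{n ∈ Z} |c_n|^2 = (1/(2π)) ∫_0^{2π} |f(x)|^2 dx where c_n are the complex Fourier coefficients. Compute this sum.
Σ |c_n|^2 = 90

Parseval equates the L^2 energy of f (normalised by 1/(2π)) with the ℓ^2 sum of its Fourier coefficients: (1/(2π)) ∫_0^{2π} |f|^2 = Σ |c_n|^2.
Compute the left side: (1/(2π)) [∫_0^π 12^2 dx + ∫_π^{2π} 6^2 dx] = (1/(2π)) · (144π + 36π) = (144 + 36)/2 = 90.
So Σ_{n ∈ Z} |c_n|^2 = 90.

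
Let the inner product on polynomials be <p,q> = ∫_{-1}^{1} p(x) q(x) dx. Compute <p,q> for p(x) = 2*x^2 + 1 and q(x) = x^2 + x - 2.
<p,q> = -26/5

Expand the product: p(x)·q(x) = 2*x^4 + 2*x^3 - 3*x^2 + x - 2.
∫_{-1}^{1} of each monomial x^k gives [2/(k+1) if k even, 0 if k odd]. Integrating term-by-term (or equivalently evaluating the antiderivative F(x) = 2*x^5/5 + x^4/2 - x^3 + x^2/2 - 2*x at the endpoints):
  F(1) − F(−1) = -8/5 − (18/5) = -26/5.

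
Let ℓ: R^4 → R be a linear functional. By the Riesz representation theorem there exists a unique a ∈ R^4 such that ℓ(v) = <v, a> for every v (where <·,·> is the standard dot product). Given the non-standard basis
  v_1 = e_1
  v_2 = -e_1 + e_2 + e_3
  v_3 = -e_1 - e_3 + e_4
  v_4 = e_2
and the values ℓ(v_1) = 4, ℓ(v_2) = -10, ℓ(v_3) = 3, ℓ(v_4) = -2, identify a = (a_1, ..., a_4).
a = (4, -2, -4, 3)

Write a = (a_1, ..., a_4) in the standard basis. For each basis vector v_i, ℓ(v_i) = <v_i, a> is a linear equation in the a_j's. Collect the n equations into a matrix system V a = ℓ, where row i of V is v_i (expressed in the standard basis). Since V is invertible (lower-triangular with 1s on the diagonal, up to permutation), solve by back-substitution:
  V =
[[1, 0, 0, 0],
 [-1, 1, 1, 0],
 [-1, 0, -1, 1],
 [0, 1, 0, 0]]
  V a = (4, -10, 3, -2)
Solving gives a = (4, -2, -4, 3).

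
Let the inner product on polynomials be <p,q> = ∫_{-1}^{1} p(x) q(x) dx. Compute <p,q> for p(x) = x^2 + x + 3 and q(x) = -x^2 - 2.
<p,q> = -236/15

Expand the product: p(x)·q(x) = -x^4 - x^3 - 5*x^2 - 2*x - 6.
∫_{-1}^{1} of each monomial x^k gives [2/(k+1) if k even, 0 if k odd]. Integrating term-by-term (or equivalently evaluating the antiderivative F(x) = -x^5/5 - x^4/4 - 5*x^3/3 - x^2 - 6*x at the endpoints):
  F(1) − F(−1) = -547/60 − (397/60) = -236/15.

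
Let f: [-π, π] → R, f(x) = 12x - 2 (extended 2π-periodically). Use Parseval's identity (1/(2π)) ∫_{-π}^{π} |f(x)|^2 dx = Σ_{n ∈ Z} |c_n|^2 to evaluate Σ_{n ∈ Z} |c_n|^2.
Σ |c_n|^2 = 48π^2 + 4

Expand and integrate term by term over [-π, π]:
  ∫ (12x)^2 dx = 144·(2π^3/3); ∫ 2·12·(-2)·x dx = 0 (odd integrand); ∫ (-2)^2 dx = 4·2π.
So (1/(2π)) ∫_{-π}^{π} (12x - 2)^2 dx = 144π^2/3 + 4 = 48π^2 + 4.
Parseval ⇒ Σ |c_n|^2 = 48π^2 + 4.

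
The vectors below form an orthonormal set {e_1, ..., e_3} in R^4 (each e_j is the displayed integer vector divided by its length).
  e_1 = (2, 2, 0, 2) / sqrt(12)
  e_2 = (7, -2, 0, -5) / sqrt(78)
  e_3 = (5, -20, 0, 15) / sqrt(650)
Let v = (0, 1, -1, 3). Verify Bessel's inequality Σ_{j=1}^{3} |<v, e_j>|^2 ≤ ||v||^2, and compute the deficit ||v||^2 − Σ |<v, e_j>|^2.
Σ |<v, e_j>|^2 = 10; ||v||^2 = 11; deficit = 1

Write each e_j = u_j / sqrt(<u_j, u_j>) where u_j is the displayed integer vector. Then <v, e_j> = <v, u_j> / sqrt(<u_j, u_j>), so |<v, e_j>|^2 = <v, u_j>^2 / <u_j, u_j>.
Coefficients: <v, e_1> = 8/sqrt(12), <v, e_2> = -17/sqrt(78), <v, e_3> = 25/sqrt(650).
Square and sum: Σ |<v, e_j>|^2 = 10.
Compute ||v||^2 = v·v = 11.
Deficit = 11 − 10 = 1 ≥ 0, confirming Bessel's inequality. (The deficit equals ||v − Σ <v,e_j> e_j||^2, the squared distance from v to span{e_j}.)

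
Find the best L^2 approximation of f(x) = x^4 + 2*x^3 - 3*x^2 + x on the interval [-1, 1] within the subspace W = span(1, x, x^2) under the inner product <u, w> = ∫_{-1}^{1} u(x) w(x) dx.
g(x) = -15*x^2/7 + 11*x/5 - 3/35

The best approximation g ∈ W is the orthogonal projection of f onto W. Writing g = a_0 + a_1 x + a_2 x^2, the coefficients solve the normal equations G · a = b where
  G_{ij} = <φ_i, φ_j> and b_i = <f, φ_i>, with φ_0 = 1, φ_1 = x, φ_2 = x^2.
G =
  [2, 0, 2/3]
  [0, 2/3, 0]
  [2/3, 0, 2/5],
b = (-8/5, 22/15, -32/35).
Solving gives a_0 = -3/35, a_1 = 11/5, a_2 = -15/7, so
  g(x) = -15*x^2/7 + 11*x/5 - 3/35.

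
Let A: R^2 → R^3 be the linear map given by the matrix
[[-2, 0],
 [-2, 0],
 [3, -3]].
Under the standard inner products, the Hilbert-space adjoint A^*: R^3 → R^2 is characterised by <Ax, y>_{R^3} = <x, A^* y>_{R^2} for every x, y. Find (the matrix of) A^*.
A^* = A^T =
[[-2, -2, 3],
 [0, 0, -3]]

For real matrices with standard dot products, the defining identity <Ax, y> = <x, A^* y> gives (Ax)^T y = x^T (A^*) y, i.e. x^T A^T y = x^T (A^*) y. Since this holds for all x, y, we must have A^* = A^T. Therefore
A^* =
[[-2, -2, 3],
 [0, 0, -3]].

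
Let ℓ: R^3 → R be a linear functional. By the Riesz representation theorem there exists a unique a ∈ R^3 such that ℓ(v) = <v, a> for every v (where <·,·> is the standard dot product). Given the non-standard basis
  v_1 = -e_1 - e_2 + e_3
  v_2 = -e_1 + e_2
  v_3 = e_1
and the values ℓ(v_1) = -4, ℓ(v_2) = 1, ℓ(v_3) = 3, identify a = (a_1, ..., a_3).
a = (3, 4, 3)

Write a = (a_1, ..., a_3) in the standard basis. For each basis vector v_i, ℓ(v_i) = <v_i, a> is a linear equation in the a_j's. Collect the n equations into a matrix system V a = ℓ, where row i of V is v_i (expressed in the standard basis). Since V is invertible (lower-triangular with 1s on the diagonal, up to permutation), solve by back-substitution:
  V =
[[-1, -1, 1],
 [-1, 1, 0],
 [1, 0, 0]]
  V a = (-4, 1, 3)
Solving gives a = (3, 4, 3).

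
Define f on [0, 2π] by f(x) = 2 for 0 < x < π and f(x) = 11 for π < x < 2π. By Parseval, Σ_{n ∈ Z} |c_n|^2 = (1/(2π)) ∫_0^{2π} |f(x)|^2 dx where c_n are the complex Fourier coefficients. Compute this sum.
Σ |c_n|^2 = 125/2

Parseval equates the L^2 energy of f (normalised by 1/(2π)) with the ℓ^2 sum of its Fourier coefficients: (1/(2π)) ∫_0^{2π} |f|^2 = Σ |c_n|^2.
Compute the left side: (1/(2π)) [∫_0^π 2^2 dx + ∫_π^{2π} 11^2 dx] = (1/(2π)) · (4π + 121π) = (4 + 121)/2 = 125/2.
So Σ_{n ∈ Z} |c_n|^2 = 125/2.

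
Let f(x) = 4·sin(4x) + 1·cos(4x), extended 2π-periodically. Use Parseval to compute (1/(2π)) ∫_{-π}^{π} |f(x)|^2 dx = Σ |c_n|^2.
Σ |c_n|^2 = 17/2

Expand |f|^2 and use orthogonality of {sin(nx), cos(mx)} on [-π, π]:
  ∫_{-π}^{π} sin(nx)^2 dx = π, ∫ cos(mx)^2 dx = π, and cross terms integrate to 0.
So ∫_{-π}^{π} f(x)^2 dx = 4^2 · π + 1^2 · π = (16 + 1)π.
Divide by 2π: (16 + 1)/2 = 17/2.
By Parseval, this equals Σ |c_n|^2.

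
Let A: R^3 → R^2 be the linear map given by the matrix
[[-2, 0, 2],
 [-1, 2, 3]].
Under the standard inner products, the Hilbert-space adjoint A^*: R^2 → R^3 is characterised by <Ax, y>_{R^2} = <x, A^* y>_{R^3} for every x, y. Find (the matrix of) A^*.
A^* = A^T =
[[-2, -1],
 [0, 2],
 [2, 3]]

For real matrices with standard dot products, the defining identity <Ax, y> = <x, A^* y> gives (Ax)^T y = x^T (A^*) y, i.e. x^T A^T y = x^T (A^*) y. Since this holds for all x, y, we must have A^* = A^T. Therefore
A^* =
[[-2, -1],
 [0, 2],
 [2, 3]].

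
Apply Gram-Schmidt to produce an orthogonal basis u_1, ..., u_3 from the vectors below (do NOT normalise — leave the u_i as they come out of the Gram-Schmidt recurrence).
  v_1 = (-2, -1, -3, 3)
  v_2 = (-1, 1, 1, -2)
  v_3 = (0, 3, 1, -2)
Orthogonal basis:
  u_1 = (-2, -1, -3, 3)
  u_2 = (-39/23, 15/23, -1/23, -22/23)
  u_3 = (48/97, 183/97, -51/97, 42/97)

Apply the Gram-Schmidt recurrence
  u_1 = v_1
  u_i = v_i − Σ_{j<i} ((v_i · u_j) / (u_j · u_j)) · u_j.

Step by step this gives:
  u_1 = (-2, -1, -3, 3)
  u_2 = (-39/23, 15/23, -1/23, -22/23)
  u_3 = (48/97, 183/97, -51/97, 42/97)

Orthogonality check:
  u_2 · u_1 = 0 (should be 0)
  u_3 · u_1 = 0 (should be 0)
  u_3 · u_2 = 0 (should be 0)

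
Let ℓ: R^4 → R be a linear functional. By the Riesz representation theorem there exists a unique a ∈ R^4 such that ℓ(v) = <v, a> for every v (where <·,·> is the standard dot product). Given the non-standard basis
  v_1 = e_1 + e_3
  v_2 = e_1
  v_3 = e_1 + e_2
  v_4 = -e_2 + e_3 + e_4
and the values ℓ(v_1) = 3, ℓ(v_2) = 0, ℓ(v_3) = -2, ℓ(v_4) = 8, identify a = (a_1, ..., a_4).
a = (0, -2, 3, 3)

Write a = (a_1, ..., a_4) in the standard basis. For each basis vector v_i, ℓ(v_i) = <v_i, a> is a linear equation in the a_j's. Collect the n equations into a matrix system V a = ℓ, where row i of V is v_i (expressed in the standard basis). Since V is invertible (lower-triangular with 1s on the diagonal, up to permutation), solve by back-substitution:
  V =
[[1, 0, 1, 0],
 [1, 0, 0, 0],
 [1, 1, 0, 0],
 [0, -1, 1, 1]]
  V a = (3, 0, -2, 8)
Solving gives a = (0, -2, 3, 3).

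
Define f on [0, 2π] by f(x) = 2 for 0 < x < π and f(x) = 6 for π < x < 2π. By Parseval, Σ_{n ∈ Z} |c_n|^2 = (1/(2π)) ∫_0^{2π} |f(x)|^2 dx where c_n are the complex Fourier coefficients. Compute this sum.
Σ |c_n|^2 = 20

Parseval equates the L^2 energy of f (normalised by 1/(2π)) with the ℓ^2 sum of its Fourier coefficients: (1/(2π)) ∫_0^{2π} |f|^2 = Σ |c_n|^2.
Compute the left side: (1/(2π)) [∫_0^π 2^2 dx + ∫_π^{2π} 6^2 dx] = (1/(2π)) · (4π + 36π) = (4 + 36)/2 = 20.
So Σ_{n ∈ Z} |c_n|^2 = 20.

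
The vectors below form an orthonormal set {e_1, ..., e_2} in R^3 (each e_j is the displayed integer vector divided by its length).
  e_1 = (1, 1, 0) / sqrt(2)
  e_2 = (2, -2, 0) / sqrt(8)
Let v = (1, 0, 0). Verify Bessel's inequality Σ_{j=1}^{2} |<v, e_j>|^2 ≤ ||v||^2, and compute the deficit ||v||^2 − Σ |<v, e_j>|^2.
Σ |<v, e_j>|^2 = 1; ||v||^2 = 1; deficit = 0

Write each e_j = u_j / sqrt(<u_j, u_j>) where u_j is the displayed integer vector. Then <v, e_j> = <v, u_j> / sqrt(<u_j, u_j>), so |<v, e_j>|^2 = <v, u_j>^2 / <u_j, u_j>.
Coefficients: <v, e_1> = 1/sqrt(2), <v, e_2> = 2/sqrt(8).
Square and sum: Σ |<v, e_j>|^2 = 1.
Compute ||v||^2 = v·v = 1.
Deficit = 1 − 1 = 0 ≥ 0, confirming Bessel's inequality. (The deficit equals ||v − Σ <v,e_j> e_j||^2, the squared distance from v to span{e_j}.)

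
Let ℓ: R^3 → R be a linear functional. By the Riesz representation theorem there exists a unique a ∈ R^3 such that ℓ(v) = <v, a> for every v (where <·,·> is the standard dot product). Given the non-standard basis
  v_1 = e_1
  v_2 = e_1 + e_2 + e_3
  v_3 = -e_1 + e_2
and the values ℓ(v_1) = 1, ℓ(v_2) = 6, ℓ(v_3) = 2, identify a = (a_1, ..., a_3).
a = (1, 3, 2)

Write a = (a_1, ..., a_3) in the standard basis. For each basis vector v_i, ℓ(v_i) = <v_i, a> is a linear equation in the a_j's. Collect the n equations into a matrix system V a = ℓ, where row i of V is v_i (expressed in the standard basis). Since V is invertible (lower-triangular with 1s on the diagonal, up to permutation), solve by back-substitution:
  V =
[[1, 0, 0],
 [1, 1, 1],
 [-1, 1, 0]]
  V a = (1, 6, 2)
Solving gives a = (1, 3, 2).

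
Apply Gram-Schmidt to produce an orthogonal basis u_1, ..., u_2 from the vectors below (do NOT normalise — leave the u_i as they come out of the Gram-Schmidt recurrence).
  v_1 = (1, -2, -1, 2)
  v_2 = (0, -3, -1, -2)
Orthogonal basis:
  u_1 = (1, -2, -1, 2)
  u_2 = (-3/10, -12/5, -7/10, -13/5)

Apply the Gram-Schmidt recurrence
  u_1 = v_1
  u_i = v_i − Σ_{j<i} ((v_i · u_j) / (u_j · u_j)) · u_j.

Step by step this gives:
  u_1 = (1, -2, -1, 2)
  u_2 = (-3/10, -12/5, -7/10, -13/5)

Orthogonality check:
  u_2 · u_1 = 0 (should be 0)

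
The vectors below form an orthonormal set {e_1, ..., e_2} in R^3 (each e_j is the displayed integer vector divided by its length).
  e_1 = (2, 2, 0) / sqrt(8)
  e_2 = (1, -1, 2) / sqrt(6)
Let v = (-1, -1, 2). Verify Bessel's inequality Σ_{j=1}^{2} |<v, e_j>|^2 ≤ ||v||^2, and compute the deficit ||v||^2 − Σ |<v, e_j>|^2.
Σ |<v, e_j>|^2 = 14/3; ||v||^2 = 6; deficit = 4/3

Write each e_j = u_j / sqrt(<u_j, u_j>) where u_j is the displayed integer vector. Then <v, e_j> = <v, u_j> / sqrt(<u_j, u_j>), so |<v, e_j>|^2 = <v, u_j>^2 / <u_j, u_j>.
Coefficients: <v, e_1> = -4/sqrt(8), <v, e_2> = 4/sqrt(6).
Square and sum: Σ |<v, e_j>|^2 = 14/3.
Compute ||v||^2 = v·v = 6.
Deficit = 6 − 14/3 = 4/3 ≥ 0, confirming Bessel's inequality. (The deficit equals ||v − Σ <v,e_j> e_j||^2, the squared distance from v to span{e_j}.)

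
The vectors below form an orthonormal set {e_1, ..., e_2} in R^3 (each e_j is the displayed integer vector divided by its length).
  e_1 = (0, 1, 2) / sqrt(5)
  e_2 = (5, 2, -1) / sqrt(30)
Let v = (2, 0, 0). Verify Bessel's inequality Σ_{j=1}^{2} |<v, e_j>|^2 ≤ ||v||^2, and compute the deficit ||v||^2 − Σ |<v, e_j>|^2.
Σ |<v, e_j>|^2 = 10/3; ||v||^2 = 4; deficit = 2/3

Write each e_j = u_j / sqrt(<u_j, u_j>) where u_j is the displayed integer vector. Then <v, e_j> = <v, u_j> / sqrt(<u_j, u_j>), so |<v, e_j>|^2 = <v, u_j>^2 / <u_j, u_j>.
Coefficients: <v, e_1> = 0/sqrt(5), <v, e_2> = 10/sqrt(30).
Square and sum: Σ |<v, e_j>|^2 = 10/3.
Compute ||v||^2 = v·v = 4.
Deficit = 4 − 10/3 = 2/3 ≥ 0, confirming Bessel's inequality. (The deficit equals ||v − Σ <v,e_j> e_j||^2, the squared distance from v to span{e_j}.)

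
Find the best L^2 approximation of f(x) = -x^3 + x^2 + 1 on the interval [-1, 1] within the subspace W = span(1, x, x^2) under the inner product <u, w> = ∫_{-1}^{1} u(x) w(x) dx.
g(x) = x^2 - 3*x/5 + 1

The best approximation g ∈ W is the orthogonal projection of f onto W. Writing g = a_0 + a_1 x + a_2 x^2, the coefficients solve the normal equations G · a = b where
  G_{ij} = <φ_i, φ_j> and b_i = <f, φ_i>, with φ_0 = 1, φ_1 = x, φ_2 = x^2.
G =
  [2, 0, 2/3]
  [0, 2/3, 0]
  [2/3, 0, 2/5],
b = (8/3, -2/5, 16/15).
Solving gives a_0 = 1, a_1 = -3/5, a_2 = 1, so
  g(x) = x^2 - 3*x/5 + 1.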